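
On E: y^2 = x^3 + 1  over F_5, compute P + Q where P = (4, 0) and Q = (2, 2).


P != Q, so use the chord formula.
s = (y2 - y1) / (x2 - x1) = (2) / (3) mod 5 = 4
x3 = s^2 - x1 - x2 mod 5 = 4^2 - 4 - 2 = 0
y3 = s (x1 - x3) - y1 mod 5 = 4 * (4 - 0) - 0 = 1

P + Q = (0, 1)


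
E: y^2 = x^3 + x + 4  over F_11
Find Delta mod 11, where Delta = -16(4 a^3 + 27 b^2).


4 a^3 + 27 b^2 = 4*1^3 + 27*4^2 = 4 + 432 = 436
Delta = -16 * (436) = -6976
Delta mod 11 = 9

Delta = 9 (mod 11)


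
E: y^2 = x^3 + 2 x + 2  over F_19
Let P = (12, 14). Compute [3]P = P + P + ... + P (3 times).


k = 3 = 11_2 (binary, LSB first: 11)
Double-and-add from P = (12, 14):
  bit 0 = 1: acc = O + (12, 14) = (12, 14)
  bit 1 = 1: acc = (12, 14) + (12, 5) = O

3P = O


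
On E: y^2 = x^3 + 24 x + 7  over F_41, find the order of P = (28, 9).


Compute successive multiples of P until we hit O:
  1P = (28, 9)
  2P = (25, 18)
  3P = (38, 21)
  4P = (24, 4)
  5P = (29, 0)
  6P = (24, 37)
  7P = (38, 20)
  8P = (25, 23)
  ... (continuing to 10P)
  10P = O

ord(P) = 10


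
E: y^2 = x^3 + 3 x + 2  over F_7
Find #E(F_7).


For each x in F_7, count y with y^2 = x^3 + 3 x + 2 mod 7:
  x = 0: RHS = 2, y in [3, 4]  -> 2 point(s)
  x = 2: RHS = 2, y in [3, 4]  -> 2 point(s)
  x = 4: RHS = 1, y in [1, 6]  -> 2 point(s)
  x = 5: RHS = 2, y in [3, 4]  -> 2 point(s)
Affine points: 8. Add the point at infinity: total = 9.

#E(F_7) = 9


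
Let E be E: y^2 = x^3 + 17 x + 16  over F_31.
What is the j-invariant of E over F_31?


Delta = -16(4 a^3 + 27 b^2) mod 31 = 17
-1728 * (4 a)^3 = -1728 * (4*17)^3 mod 31 = 23
j = 23 * 17^(-1) mod 31 = 5

j = 5 (mod 31)


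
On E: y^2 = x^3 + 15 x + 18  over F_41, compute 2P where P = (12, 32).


Doubling: s = (3 x1^2 + a) / (2 y1)
s = (3*12^2 + 15) / (2*32) mod 41 = 23
x3 = s^2 - 2 x1 mod 41 = 23^2 - 2*12 = 13
y3 = s (x1 - x3) - y1 mod 41 = 23 * (12 - 13) - 32 = 27

2P = (13, 27)


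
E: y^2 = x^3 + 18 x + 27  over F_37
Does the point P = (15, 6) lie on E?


Check whether y^2 = x^3 + 18 x + 27 (mod 37) for (x, y) = (15, 6).
LHS: y^2 = 6^2 mod 37 = 36
RHS: x^3 + 18 x + 27 = 15^3 + 18*15 + 27 mod 37 = 9
LHS != RHS

No, not on the curve


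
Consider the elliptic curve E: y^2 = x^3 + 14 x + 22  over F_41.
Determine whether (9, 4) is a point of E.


Check whether y^2 = x^3 + 14 x + 22 (mod 41) for (x, y) = (9, 4).
LHS: y^2 = 4^2 mod 41 = 16
RHS: x^3 + 14 x + 22 = 9^3 + 14*9 + 22 mod 41 = 16
LHS = RHS

Yes, on the curve


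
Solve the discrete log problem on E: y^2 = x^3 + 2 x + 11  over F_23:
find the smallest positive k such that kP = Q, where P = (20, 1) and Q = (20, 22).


Enumerate multiples of P until we hit Q = (20, 22):
  1P = (20, 1)
  2P = (15, 14)
  3P = (15, 9)
  4P = (20, 22)
Match found at i = 4.

k = 4


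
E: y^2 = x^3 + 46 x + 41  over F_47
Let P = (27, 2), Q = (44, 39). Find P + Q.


P != Q, so use the chord formula.
s = (y2 - y1) / (x2 - x1) = (37) / (17) mod 47 = 16
x3 = s^2 - x1 - x2 mod 47 = 16^2 - 27 - 44 = 44
y3 = s (x1 - x3) - y1 mod 47 = 16 * (27 - 44) - 2 = 8

P + Q = (44, 8)


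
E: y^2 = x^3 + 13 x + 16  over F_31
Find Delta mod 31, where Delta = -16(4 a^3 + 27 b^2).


4 a^3 + 27 b^2 = 4*13^3 + 27*16^2 = 8788 + 6912 = 15700
Delta = -16 * (15700) = -251200
Delta mod 31 = 24

Delta = 24 (mod 31)


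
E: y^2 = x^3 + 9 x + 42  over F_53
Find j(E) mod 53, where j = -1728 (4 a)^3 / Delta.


Delta = -16(4 a^3 + 27 b^2) mod 53 = 23
-1728 * (4 a)^3 = -1728 * (4*9)^3 mod 53 = 18
j = 18 * 23^(-1) mod 53 = 10

j = 10 (mod 53)


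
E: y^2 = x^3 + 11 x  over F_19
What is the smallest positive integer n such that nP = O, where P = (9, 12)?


Compute successive multiples of P until we hit O:
  1P = (9, 12)
  2P = (6, 15)
  3P = (5, 3)
  4P = (16, 15)
  5P = (0, 0)
  6P = (16, 4)
  7P = (5, 16)
  8P = (6, 4)
  ... (continuing to 10P)
  10P = O

ord(P) = 10


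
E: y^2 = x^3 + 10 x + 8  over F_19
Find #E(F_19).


For each x in F_19, count y with y^2 = x^3 + 10 x + 8 mod 19:
  x = 1: RHS = 0, y in [0]  -> 1 point(s)
  x = 2: RHS = 17, y in [6, 13]  -> 2 point(s)
  x = 4: RHS = 17, y in [6, 13]  -> 2 point(s)
  x = 8: RHS = 11, y in [7, 12]  -> 2 point(s)
  x = 10: RHS = 6, y in [5, 14]  -> 2 point(s)
  x = 11: RHS = 5, y in [9, 10]  -> 2 point(s)
  x = 13: RHS = 17, y in [6, 13]  -> 2 point(s)
  x = 14: RHS = 4, y in [2, 17]  -> 2 point(s)
  x = 18: RHS = 16, y in [4, 15]  -> 2 point(s)
Affine points: 17. Add the point at infinity: total = 18.

#E(F_19) = 18


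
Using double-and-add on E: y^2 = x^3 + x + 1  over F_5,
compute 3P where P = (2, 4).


k = 3 = 11_2 (binary, LSB first: 11)
Double-and-add from P = (2, 4):
  bit 0 = 1: acc = O + (2, 4) = (2, 4)
  bit 1 = 1: acc = (2, 4) + (2, 1) = O

3P = O


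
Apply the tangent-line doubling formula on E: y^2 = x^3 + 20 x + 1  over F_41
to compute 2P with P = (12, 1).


Doubling: s = (3 x1^2 + a) / (2 y1)
s = (3*12^2 + 20) / (2*1) mod 41 = 21
x3 = s^2 - 2 x1 mod 41 = 21^2 - 2*12 = 7
y3 = s (x1 - x3) - y1 mod 41 = 21 * (12 - 7) - 1 = 22

2P = (7, 22)


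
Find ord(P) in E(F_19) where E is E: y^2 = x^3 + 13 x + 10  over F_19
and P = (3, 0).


Compute successive multiples of P until we hit O:
  1P = (3, 0)
  2P = O

ord(P) = 2


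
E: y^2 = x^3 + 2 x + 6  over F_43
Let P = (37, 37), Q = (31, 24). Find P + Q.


P != Q, so use the chord formula.
s = (y2 - y1) / (x2 - x1) = (30) / (37) mod 43 = 38
x3 = s^2 - x1 - x2 mod 43 = 38^2 - 37 - 31 = 0
y3 = s (x1 - x3) - y1 mod 43 = 38 * (37 - 0) - 37 = 36

P + Q = (0, 36)


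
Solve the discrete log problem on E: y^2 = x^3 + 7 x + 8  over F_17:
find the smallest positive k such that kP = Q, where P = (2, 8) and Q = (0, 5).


Enumerate multiples of P until we hit Q = (0, 5):
  1P = (2, 8)
  2P = (0, 5)
Match found at i = 2.

k = 2


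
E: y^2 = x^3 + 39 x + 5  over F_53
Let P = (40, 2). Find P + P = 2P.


Doubling: s = (3 x1^2 + a) / (2 y1)
s = (3*40^2 + 39) / (2*2) mod 53 = 4
x3 = s^2 - 2 x1 mod 53 = 4^2 - 2*40 = 42
y3 = s (x1 - x3) - y1 mod 53 = 4 * (40 - 42) - 2 = 43

2P = (42, 43)


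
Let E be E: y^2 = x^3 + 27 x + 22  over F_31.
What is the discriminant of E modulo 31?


4 a^3 + 27 b^2 = 4*27^3 + 27*22^2 = 78732 + 13068 = 91800
Delta = -16 * (91800) = -1468800
Delta mod 31 = 11

Delta = 11 (mod 31)


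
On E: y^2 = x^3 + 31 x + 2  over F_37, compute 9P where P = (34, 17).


k = 9 = 1001_2 (binary, LSB first: 1001)
Double-and-add from P = (34, 17):
  bit 0 = 1: acc = O + (34, 17) = (34, 17)
  bit 1 = 0: acc unchanged = (34, 17)
  bit 2 = 0: acc unchanged = (34, 17)
  bit 3 = 1: acc = (34, 17) + (36, 9) = (20, 1)

9P = (20, 1)


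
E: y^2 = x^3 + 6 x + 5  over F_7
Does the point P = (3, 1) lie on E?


Check whether y^2 = x^3 + 6 x + 5 (mod 7) for (x, y) = (3, 1).
LHS: y^2 = 1^2 mod 7 = 1
RHS: x^3 + 6 x + 5 = 3^3 + 6*3 + 5 mod 7 = 1
LHS = RHS

Yes, on the curve


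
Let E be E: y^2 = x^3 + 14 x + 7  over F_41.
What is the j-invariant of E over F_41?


Delta = -16(4 a^3 + 27 b^2) mod 41 = 16
-1728 * (4 a)^3 = -1728 * (4*14)^3 mod 41 = 4
j = 4 * 16^(-1) mod 41 = 31

j = 31 (mod 41)


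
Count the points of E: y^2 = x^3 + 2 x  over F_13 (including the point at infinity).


For each x in F_13, count y with y^2 = x^3 + 2 x + 0 mod 13:
  x = 0: RHS = 0, y in [0]  -> 1 point(s)
  x = 1: RHS = 3, y in [4, 9]  -> 2 point(s)
  x = 2: RHS = 12, y in [5, 8]  -> 2 point(s)
  x = 11: RHS = 1, y in [1, 12]  -> 2 point(s)
  x = 12: RHS = 10, y in [6, 7]  -> 2 point(s)
Affine points: 9. Add the point at infinity: total = 10.

#E(F_13) = 10


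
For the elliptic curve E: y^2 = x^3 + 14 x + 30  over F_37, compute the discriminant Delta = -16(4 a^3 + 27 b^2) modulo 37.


4 a^3 + 27 b^2 = 4*14^3 + 27*30^2 = 10976 + 24300 = 35276
Delta = -16 * (35276) = -564416
Delta mod 37 = 19

Delta = 19 (mod 37)


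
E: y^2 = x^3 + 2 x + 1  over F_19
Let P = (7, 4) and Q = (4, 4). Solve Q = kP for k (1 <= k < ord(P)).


Enumerate multiples of P until we hit Q = (4, 4):
  1P = (7, 4)
  2P = (9, 11)
  3P = (1, 17)
  4P = (12, 10)
  5P = (6, 1)
  6P = (15, 10)
  7P = (13, 1)
  8P = (4, 4)
Match found at i = 8.

k = 8


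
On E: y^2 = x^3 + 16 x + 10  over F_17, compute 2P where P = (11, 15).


Doubling: s = (3 x1^2 + a) / (2 y1)
s = (3*11^2 + 16) / (2*15) mod 17 = 3
x3 = s^2 - 2 x1 mod 17 = 3^2 - 2*11 = 4
y3 = s (x1 - x3) - y1 mod 17 = 3 * (11 - 4) - 15 = 6

2P = (4, 6)


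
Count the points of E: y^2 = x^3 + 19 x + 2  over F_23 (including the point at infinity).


For each x in F_23, count y with y^2 = x^3 + 19 x + 2 mod 23:
  x = 0: RHS = 2, y in [5, 18]  -> 2 point(s)
  x = 2: RHS = 2, y in [5, 18]  -> 2 point(s)
  x = 4: RHS = 4, y in [2, 21]  -> 2 point(s)
  x = 7: RHS = 18, y in [8, 15]  -> 2 point(s)
  x = 11: RHS = 1, y in [1, 22]  -> 2 point(s)
  x = 12: RHS = 3, y in [7, 16]  -> 2 point(s)
  x = 13: RHS = 8, y in [10, 13]  -> 2 point(s)
  x = 16: RHS = 9, y in [3, 20]  -> 2 point(s)
  x = 18: RHS = 12, y in [9, 14]  -> 2 point(s)
  x = 19: RHS = 0, y in [0]  -> 1 point(s)
  x = 21: RHS = 2, y in [5, 18]  -> 2 point(s)
Affine points: 21. Add the point at infinity: total = 22.

#E(F_23) = 22


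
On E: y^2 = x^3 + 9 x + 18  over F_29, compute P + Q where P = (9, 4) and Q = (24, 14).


P != Q, so use the chord formula.
s = (y2 - y1) / (x2 - x1) = (10) / (15) mod 29 = 20
x3 = s^2 - x1 - x2 mod 29 = 20^2 - 9 - 24 = 19
y3 = s (x1 - x3) - y1 mod 29 = 20 * (9 - 19) - 4 = 28

P + Q = (19, 28)


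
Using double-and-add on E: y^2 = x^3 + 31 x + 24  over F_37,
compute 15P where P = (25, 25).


k = 15 = 1111_2 (binary, LSB first: 1111)
Double-and-add from P = (25, 25):
  bit 0 = 1: acc = O + (25, 25) = (25, 25)
  bit 1 = 1: acc = (25, 25) + (13, 21) = (32, 22)
  bit 2 = 1: acc = (32, 22) + (27, 34) = (3, 12)
  bit 3 = 1: acc = (3, 12) + (16, 19) = (8, 28)

15P = (8, 28)


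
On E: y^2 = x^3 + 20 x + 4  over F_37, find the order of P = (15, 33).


Compute successive multiples of P until we hit O:
  1P = (15, 33)
  2P = (8, 11)
  3P = (5, 9)
  4P = (5, 28)
  5P = (8, 26)
  6P = (15, 4)
  7P = O

ord(P) = 7


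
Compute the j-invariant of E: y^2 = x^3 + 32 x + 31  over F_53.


Delta = -16(4 a^3 + 27 b^2) mod 53 = 2
-1728 * (4 a)^3 = -1728 * (4*32)^3 mod 53 = 1
j = 1 * 2^(-1) mod 53 = 27

j = 27 (mod 53)


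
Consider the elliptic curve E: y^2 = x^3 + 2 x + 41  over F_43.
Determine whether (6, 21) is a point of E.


Check whether y^2 = x^3 + 2 x + 41 (mod 43) for (x, y) = (6, 21).
LHS: y^2 = 21^2 mod 43 = 11
RHS: x^3 + 2 x + 41 = 6^3 + 2*6 + 41 mod 43 = 11
LHS = RHS

Yes, on the curve


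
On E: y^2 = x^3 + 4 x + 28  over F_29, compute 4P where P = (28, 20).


k = 4 = 100_2 (binary, LSB first: 001)
Double-and-add from P = (28, 20):
  bit 0 = 0: acc unchanged = O
  bit 1 = 0: acc unchanged = O
  bit 2 = 1: acc = O + (1, 27) = (1, 27)

4P = (1, 27)


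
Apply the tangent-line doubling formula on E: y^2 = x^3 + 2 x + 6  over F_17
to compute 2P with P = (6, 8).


Doubling: s = (3 x1^2 + a) / (2 y1)
s = (3*6^2 + 2) / (2*8) mod 17 = 9
x3 = s^2 - 2 x1 mod 17 = 9^2 - 2*6 = 1
y3 = s (x1 - x3) - y1 mod 17 = 9 * (6 - 1) - 8 = 3

2P = (1, 3)


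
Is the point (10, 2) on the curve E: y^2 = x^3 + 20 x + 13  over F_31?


Check whether y^2 = x^3 + 20 x + 13 (mod 31) for (x, y) = (10, 2).
LHS: y^2 = 2^2 mod 31 = 4
RHS: x^3 + 20 x + 13 = 10^3 + 20*10 + 13 mod 31 = 4
LHS = RHS

Yes, on the curve


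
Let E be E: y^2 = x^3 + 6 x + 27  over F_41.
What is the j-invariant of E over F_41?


Delta = -16(4 a^3 + 27 b^2) mod 41 = 27
-1728 * (4 a)^3 = -1728 * (4*6)^3 mod 41 = 40
j = 40 * 27^(-1) mod 41 = 3

j = 3 (mod 41)


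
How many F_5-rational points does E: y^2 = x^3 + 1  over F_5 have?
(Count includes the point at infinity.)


For each x in F_5, count y with y^2 = x^3 + 0 x + 1 mod 5:
  x = 0: RHS = 1, y in [1, 4]  -> 2 point(s)
  x = 2: RHS = 4, y in [2, 3]  -> 2 point(s)
  x = 4: RHS = 0, y in [0]  -> 1 point(s)
Affine points: 5. Add the point at infinity: total = 6.

#E(F_5) = 6


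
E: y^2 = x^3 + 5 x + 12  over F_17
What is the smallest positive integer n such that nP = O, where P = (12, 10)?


Compute successive multiples of P until we hit O:
  1P = (12, 10)
  2P = (9, 2)
  3P = (5, 3)
  4P = (1, 1)
  5P = (2, 9)
  6P = (11, 2)
  7P = (7, 13)
  8P = (14, 15)
  ... (continuing to 21P)
  21P = O

ord(P) = 21


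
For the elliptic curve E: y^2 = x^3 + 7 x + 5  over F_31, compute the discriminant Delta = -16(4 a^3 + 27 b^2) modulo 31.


4 a^3 + 27 b^2 = 4*7^3 + 27*5^2 = 1372 + 675 = 2047
Delta = -16 * (2047) = -32752
Delta mod 31 = 15

Delta = 15 (mod 31)


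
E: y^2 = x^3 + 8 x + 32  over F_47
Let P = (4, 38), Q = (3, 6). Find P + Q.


P != Q, so use the chord formula.
s = (y2 - y1) / (x2 - x1) = (15) / (46) mod 47 = 32
x3 = s^2 - x1 - x2 mod 47 = 32^2 - 4 - 3 = 30
y3 = s (x1 - x3) - y1 mod 47 = 32 * (4 - 30) - 38 = 23

P + Q = (30, 23)


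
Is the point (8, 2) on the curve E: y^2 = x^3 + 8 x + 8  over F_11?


Check whether y^2 = x^3 + 8 x + 8 (mod 11) for (x, y) = (8, 2).
LHS: y^2 = 2^2 mod 11 = 4
RHS: x^3 + 8 x + 8 = 8^3 + 8*8 + 8 mod 11 = 1
LHS != RHS

No, not on the curve


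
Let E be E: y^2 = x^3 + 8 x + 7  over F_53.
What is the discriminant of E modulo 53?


4 a^3 + 27 b^2 = 4*8^3 + 27*7^2 = 2048 + 1323 = 3371
Delta = -16 * (3371) = -53936
Delta mod 53 = 18

Delta = 18 (mod 53)


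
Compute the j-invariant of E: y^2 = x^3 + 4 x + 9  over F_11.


Delta = -16(4 a^3 + 27 b^2) mod 11 = 6
-1728 * (4 a)^3 = -1728 * (4*4)^3 mod 11 = 7
j = 7 * 6^(-1) mod 11 = 3

j = 3 (mod 11)


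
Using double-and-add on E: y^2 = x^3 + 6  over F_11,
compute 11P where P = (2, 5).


k = 11 = 1011_2 (binary, LSB first: 1101)
Double-and-add from P = (2, 5):
  bit 0 = 1: acc = O + (2, 5) = (2, 5)
  bit 1 = 1: acc = (2, 5) + (8, 1) = (10, 4)
  bit 2 = 0: acc unchanged = (10, 4)
  bit 3 = 1: acc = (10, 4) + (4, 2) = (2, 6)

11P = (2, 6)


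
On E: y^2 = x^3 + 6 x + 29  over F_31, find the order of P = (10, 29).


Compute successive multiples of P until we hit O:
  1P = (10, 29)
  2P = (12, 0)
  3P = (10, 2)
  4P = O

ord(P) = 4


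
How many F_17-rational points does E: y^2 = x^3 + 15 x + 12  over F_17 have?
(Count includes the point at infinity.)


For each x in F_17, count y with y^2 = x^3 + 15 x + 12 mod 17:
  x = 2: RHS = 16, y in [4, 13]  -> 2 point(s)
  x = 3: RHS = 16, y in [4, 13]  -> 2 point(s)
  x = 4: RHS = 0, y in [0]  -> 1 point(s)
  x = 5: RHS = 8, y in [5, 12]  -> 2 point(s)
  x = 7: RHS = 1, y in [1, 16]  -> 2 point(s)
  x = 8: RHS = 15, y in [7, 10]  -> 2 point(s)
  x = 9: RHS = 9, y in [3, 14]  -> 2 point(s)
  x = 12: RHS = 16, y in [4, 13]  -> 2 point(s)
  x = 14: RHS = 8, y in [5, 12]  -> 2 point(s)
  x = 15: RHS = 8, y in [5, 12]  -> 2 point(s)
  x = 16: RHS = 13, y in [8, 9]  -> 2 point(s)
Affine points: 21. Add the point at infinity: total = 22.

#E(F_17) = 22


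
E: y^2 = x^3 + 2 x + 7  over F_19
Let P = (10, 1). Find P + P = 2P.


Doubling: s = (3 x1^2 + a) / (2 y1)
s = (3*10^2 + 2) / (2*1) mod 19 = 18
x3 = s^2 - 2 x1 mod 19 = 18^2 - 2*10 = 0
y3 = s (x1 - x3) - y1 mod 19 = 18 * (10 - 0) - 1 = 8

2P = (0, 8)


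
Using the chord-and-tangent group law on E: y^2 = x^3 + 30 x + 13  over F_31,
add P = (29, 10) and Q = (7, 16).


P != Q, so use the chord formula.
s = (y2 - y1) / (x2 - x1) = (6) / (9) mod 31 = 11
x3 = s^2 - x1 - x2 mod 31 = 11^2 - 29 - 7 = 23
y3 = s (x1 - x3) - y1 mod 31 = 11 * (29 - 23) - 10 = 25

P + Q = (23, 25)


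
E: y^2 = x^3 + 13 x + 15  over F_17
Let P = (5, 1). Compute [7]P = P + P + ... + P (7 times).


k = 7 = 111_2 (binary, LSB first: 111)
Double-and-add from P = (5, 1):
  bit 0 = 1: acc = O + (5, 1) = (5, 1)
  bit 1 = 1: acc = (5, 1) + (5, 16) = O
  bit 2 = 1: acc = O + (5, 1) = (5, 1)

7P = (5, 1)


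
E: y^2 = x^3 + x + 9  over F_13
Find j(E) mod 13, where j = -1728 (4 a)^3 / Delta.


Delta = -16(4 a^3 + 27 b^2) mod 13 = 5
-1728 * (4 a)^3 = -1728 * (4*1)^3 mod 13 = 12
j = 12 * 5^(-1) mod 13 = 5

j = 5 (mod 13)


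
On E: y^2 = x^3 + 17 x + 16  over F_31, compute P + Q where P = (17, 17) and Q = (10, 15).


P != Q, so use the chord formula.
s = (y2 - y1) / (x2 - x1) = (29) / (24) mod 31 = 18
x3 = s^2 - x1 - x2 mod 31 = 18^2 - 17 - 10 = 18
y3 = s (x1 - x3) - y1 mod 31 = 18 * (17 - 18) - 17 = 27

P + Q = (18, 27)


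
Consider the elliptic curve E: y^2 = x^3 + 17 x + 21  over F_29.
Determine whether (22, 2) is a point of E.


Check whether y^2 = x^3 + 17 x + 21 (mod 29) for (x, y) = (22, 2).
LHS: y^2 = 2^2 mod 29 = 4
RHS: x^3 + 17 x + 21 = 22^3 + 17*22 + 21 mod 29 = 23
LHS != RHS

No, not on the curve


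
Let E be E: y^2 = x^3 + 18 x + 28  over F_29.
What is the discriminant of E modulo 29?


4 a^3 + 27 b^2 = 4*18^3 + 27*28^2 = 23328 + 21168 = 44496
Delta = -16 * (44496) = -711936
Delta mod 29 = 14

Delta = 14 (mod 29)


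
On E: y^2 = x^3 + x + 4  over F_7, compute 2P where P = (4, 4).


Doubling: s = (3 x1^2 + a) / (2 y1)
s = (3*4^2 + 1) / (2*4) mod 7 = 0
x3 = s^2 - 2 x1 mod 7 = 0^2 - 2*4 = 6
y3 = s (x1 - x3) - y1 mod 7 = 0 * (4 - 6) - 4 = 3

2P = (6, 3)


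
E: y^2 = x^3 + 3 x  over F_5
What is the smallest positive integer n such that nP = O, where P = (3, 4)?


Compute successive multiples of P until we hit O:
  1P = (3, 4)
  2P = (4, 1)
  3P = (2, 3)
  4P = (1, 3)
  5P = (0, 0)
  6P = (1, 2)
  7P = (2, 2)
  8P = (4, 4)
  ... (continuing to 10P)
  10P = O

ord(P) = 10


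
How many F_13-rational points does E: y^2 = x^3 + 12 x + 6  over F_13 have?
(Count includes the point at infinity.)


For each x in F_13, count y with y^2 = x^3 + 12 x + 6 mod 13:
  x = 2: RHS = 12, y in [5, 8]  -> 2 point(s)
  x = 3: RHS = 4, y in [2, 11]  -> 2 point(s)
  x = 4: RHS = 1, y in [1, 12]  -> 2 point(s)
  x = 5: RHS = 9, y in [3, 10]  -> 2 point(s)
  x = 7: RHS = 4, y in [2, 11]  -> 2 point(s)
  x = 8: RHS = 3, y in [4, 9]  -> 2 point(s)
  x = 11: RHS = 0, y in [0]  -> 1 point(s)
Affine points: 13. Add the point at infinity: total = 14.

#E(F_13) = 14


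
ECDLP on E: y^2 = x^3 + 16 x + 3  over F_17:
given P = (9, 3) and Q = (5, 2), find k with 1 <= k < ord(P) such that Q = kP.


Enumerate multiples of P until we hit Q = (5, 2):
  1P = (9, 3)
  2P = (7, 4)
  3P = (14, 8)
  4P = (12, 11)
  5P = (5, 2)
Match found at i = 5.

k = 5


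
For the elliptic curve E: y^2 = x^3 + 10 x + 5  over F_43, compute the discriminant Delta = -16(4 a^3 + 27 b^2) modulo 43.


4 a^3 + 27 b^2 = 4*10^3 + 27*5^2 = 4000 + 675 = 4675
Delta = -16 * (4675) = -74800
Delta mod 43 = 20

Delta = 20 (mod 43)


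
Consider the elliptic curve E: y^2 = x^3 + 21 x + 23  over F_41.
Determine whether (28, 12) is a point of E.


Check whether y^2 = x^3 + 21 x + 23 (mod 41) for (x, y) = (28, 12).
LHS: y^2 = 12^2 mod 41 = 21
RHS: x^3 + 21 x + 23 = 28^3 + 21*28 + 23 mod 41 = 13
LHS != RHS

No, not on the curve


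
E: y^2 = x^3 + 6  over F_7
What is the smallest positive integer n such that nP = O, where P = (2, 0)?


Compute successive multiples of P until we hit O:
  1P = (2, 0)
  2P = O

ord(P) = 2


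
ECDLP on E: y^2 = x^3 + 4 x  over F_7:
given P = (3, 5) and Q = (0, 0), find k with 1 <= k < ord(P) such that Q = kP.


Enumerate multiples of P until we hit Q = (0, 0):
  1P = (3, 5)
  2P = (2, 3)
  3P = (6, 3)
  4P = (0, 0)
Match found at i = 4.

k = 4


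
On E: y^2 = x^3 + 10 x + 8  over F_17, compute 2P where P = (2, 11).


Doubling: s = (3 x1^2 + a) / (2 y1)
s = (3*2^2 + 10) / (2*11) mod 17 = 1
x3 = s^2 - 2 x1 mod 17 = 1^2 - 2*2 = 14
y3 = s (x1 - x3) - y1 mod 17 = 1 * (2 - 14) - 11 = 11

2P = (14, 11)


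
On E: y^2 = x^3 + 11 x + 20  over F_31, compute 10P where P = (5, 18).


k = 10 = 1010_2 (binary, LSB first: 0101)
Double-and-add from P = (5, 18):
  bit 0 = 0: acc unchanged = O
  bit 1 = 1: acc = O + (18, 25) = (18, 25)
  bit 2 = 0: acc unchanged = (18, 25)
  bit 3 = 1: acc = (18, 25) + (12, 19) = (2, 22)

10P = (2, 22)


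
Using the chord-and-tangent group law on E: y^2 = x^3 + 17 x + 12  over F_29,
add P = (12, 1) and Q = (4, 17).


P != Q, so use the chord formula.
s = (y2 - y1) / (x2 - x1) = (16) / (21) mod 29 = 27
x3 = s^2 - x1 - x2 mod 29 = 27^2 - 12 - 4 = 17
y3 = s (x1 - x3) - y1 mod 29 = 27 * (12 - 17) - 1 = 9

P + Q = (17, 9)


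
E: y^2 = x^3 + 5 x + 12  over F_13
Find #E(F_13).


For each x in F_13, count y with y^2 = x^3 + 5 x + 12 mod 13:
  x = 0: RHS = 12, y in [5, 8]  -> 2 point(s)
  x = 2: RHS = 4, y in [2, 11]  -> 2 point(s)
  x = 7: RHS = 0, y in [0]  -> 1 point(s)
  x = 10: RHS = 9, y in [3, 10]  -> 2 point(s)
Affine points: 7. Add the point at infinity: total = 8.

#E(F_13) = 8


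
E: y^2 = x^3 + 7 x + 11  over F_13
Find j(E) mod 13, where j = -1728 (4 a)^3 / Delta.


Delta = -16(4 a^3 + 27 b^2) mod 13 = 6
-1728 * (4 a)^3 = -1728 * (4*7)^3 mod 13 = 8
j = 8 * 6^(-1) mod 13 = 10

j = 10 (mod 13)


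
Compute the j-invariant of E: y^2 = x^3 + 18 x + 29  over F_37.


Delta = -16(4 a^3 + 27 b^2) mod 37 = 36
-1728 * (4 a)^3 = -1728 * (4*18)^3 mod 37 = 23
j = 23 * 36^(-1) mod 37 = 14

j = 14 (mod 37)


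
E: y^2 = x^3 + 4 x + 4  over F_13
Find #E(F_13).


For each x in F_13, count y with y^2 = x^3 + 4 x + 4 mod 13:
  x = 0: RHS = 4, y in [2, 11]  -> 2 point(s)
  x = 1: RHS = 9, y in [3, 10]  -> 2 point(s)
  x = 3: RHS = 4, y in [2, 11]  -> 2 point(s)
  x = 6: RHS = 10, y in [6, 7]  -> 2 point(s)
  x = 10: RHS = 4, y in [2, 11]  -> 2 point(s)
  x = 11: RHS = 1, y in [1, 12]  -> 2 point(s)
  x = 12: RHS = 12, y in [5, 8]  -> 2 point(s)
Affine points: 14. Add the point at infinity: total = 15.

#E(F_13) = 15


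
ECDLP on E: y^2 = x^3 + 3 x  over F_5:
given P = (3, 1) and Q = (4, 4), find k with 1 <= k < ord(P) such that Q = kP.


Enumerate multiples of P until we hit Q = (4, 4):
  1P = (3, 1)
  2P = (4, 4)
Match found at i = 2.

k = 2


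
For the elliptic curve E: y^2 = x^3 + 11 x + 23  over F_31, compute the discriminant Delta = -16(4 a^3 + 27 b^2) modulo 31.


4 a^3 + 27 b^2 = 4*11^3 + 27*23^2 = 5324 + 14283 = 19607
Delta = -16 * (19607) = -313712
Delta mod 31 = 8

Delta = 8 (mod 31)


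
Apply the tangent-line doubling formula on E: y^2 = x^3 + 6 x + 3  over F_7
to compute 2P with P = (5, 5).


Doubling: s = (3 x1^2 + a) / (2 y1)
s = (3*5^2 + 6) / (2*5) mod 7 = 6
x3 = s^2 - 2 x1 mod 7 = 6^2 - 2*5 = 5
y3 = s (x1 - x3) - y1 mod 7 = 6 * (5 - 5) - 5 = 2

2P = (5, 2)


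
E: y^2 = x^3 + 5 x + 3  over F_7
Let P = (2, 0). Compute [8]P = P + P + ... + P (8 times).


k = 8 = 1000_2 (binary, LSB first: 0001)
Double-and-add from P = (2, 0):
  bit 0 = 0: acc unchanged = O
  bit 1 = 0: acc unchanged = O
  bit 2 = 0: acc unchanged = O
  bit 3 = 1: acc = O + O = O

8P = O


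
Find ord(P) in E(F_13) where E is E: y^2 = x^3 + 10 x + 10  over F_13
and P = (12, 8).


Compute successive multiples of P until we hit O:
  1P = (12, 8)
  2P = (2, 5)
  3P = (0, 6)
  4P = (5, 4)
  5P = (8, 11)
  6P = (9, 6)
  7P = (4, 6)
  8P = (6, 0)
  ... (continuing to 16P)
  16P = O

ord(P) = 16


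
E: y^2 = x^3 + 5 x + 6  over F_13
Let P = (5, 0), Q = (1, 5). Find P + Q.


P != Q, so use the chord formula.
s = (y2 - y1) / (x2 - x1) = (5) / (9) mod 13 = 2
x3 = s^2 - x1 - x2 mod 13 = 2^2 - 5 - 1 = 11
y3 = s (x1 - x3) - y1 mod 13 = 2 * (5 - 11) - 0 = 1

P + Q = (11, 1)


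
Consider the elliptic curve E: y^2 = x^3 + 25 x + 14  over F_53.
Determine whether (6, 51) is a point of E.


Check whether y^2 = x^3 + 25 x + 14 (mod 53) for (x, y) = (6, 51).
LHS: y^2 = 51^2 mod 53 = 4
RHS: x^3 + 25 x + 14 = 6^3 + 25*6 + 14 mod 53 = 9
LHS != RHS

No, not on the curve


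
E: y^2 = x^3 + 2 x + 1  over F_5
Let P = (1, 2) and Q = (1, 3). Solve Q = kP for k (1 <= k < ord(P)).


Enumerate multiples of P until we hit Q = (1, 3):
  1P = (1, 2)
  2P = (3, 3)
  3P = (0, 1)
  4P = (0, 4)
  5P = (3, 2)
  6P = (1, 3)
Match found at i = 6.

k = 6


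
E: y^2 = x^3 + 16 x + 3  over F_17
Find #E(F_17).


For each x in F_17, count y with y^2 = x^3 + 16 x + 3 mod 17:
  x = 2: RHS = 9, y in [3, 14]  -> 2 point(s)
  x = 5: RHS = 4, y in [2, 15]  -> 2 point(s)
  x = 6: RHS = 9, y in [3, 14]  -> 2 point(s)
  x = 7: RHS = 16, y in [4, 13]  -> 2 point(s)
  x = 9: RHS = 9, y in [3, 14]  -> 2 point(s)
  x = 12: RHS = 2, y in [6, 11]  -> 2 point(s)
  x = 14: RHS = 13, y in [8, 9]  -> 2 point(s)
Affine points: 14. Add the point at infinity: total = 15.

#E(F_17) = 15


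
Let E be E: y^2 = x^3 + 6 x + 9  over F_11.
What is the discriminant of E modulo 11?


4 a^3 + 27 b^2 = 4*6^3 + 27*9^2 = 864 + 2187 = 3051
Delta = -16 * (3051) = -48816
Delta mod 11 = 2

Delta = 2 (mod 11)


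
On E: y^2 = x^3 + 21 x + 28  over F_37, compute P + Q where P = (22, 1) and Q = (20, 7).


P != Q, so use the chord formula.
s = (y2 - y1) / (x2 - x1) = (6) / (35) mod 37 = 34
x3 = s^2 - x1 - x2 mod 37 = 34^2 - 22 - 20 = 4
y3 = s (x1 - x3) - y1 mod 37 = 34 * (22 - 4) - 1 = 19

P + Q = (4, 19)


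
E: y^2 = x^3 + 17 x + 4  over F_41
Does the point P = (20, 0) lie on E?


Check whether y^2 = x^3 + 17 x + 4 (mod 41) for (x, y) = (20, 0).
LHS: y^2 = 0^2 mod 41 = 0
RHS: x^3 + 17 x + 4 = 20^3 + 17*20 + 4 mod 41 = 21
LHS != RHS

No, not on the curve


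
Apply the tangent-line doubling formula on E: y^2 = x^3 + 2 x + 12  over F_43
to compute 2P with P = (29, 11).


Doubling: s = (3 x1^2 + a) / (2 y1)
s = (3*29^2 + 2) / (2*11) mod 43 = 19
x3 = s^2 - 2 x1 mod 43 = 19^2 - 2*29 = 2
y3 = s (x1 - x3) - y1 mod 43 = 19 * (29 - 2) - 11 = 29

2P = (2, 29)


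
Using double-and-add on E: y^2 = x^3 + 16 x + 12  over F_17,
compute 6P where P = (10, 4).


k = 6 = 110_2 (binary, LSB first: 011)
Double-and-add from P = (10, 4):
  bit 0 = 0: acc unchanged = O
  bit 1 = 1: acc = O + (6, 1) = (6, 1)
  bit 2 = 1: acc = (6, 1) + (7, 5) = (3, 11)

6P = (3, 11)


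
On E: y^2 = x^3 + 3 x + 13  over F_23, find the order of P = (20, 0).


Compute successive multiples of P until we hit O:
  1P = (20, 0)
  2P = O

ord(P) = 2


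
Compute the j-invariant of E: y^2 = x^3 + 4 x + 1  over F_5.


Delta = -16(4 a^3 + 27 b^2) mod 5 = 2
-1728 * (4 a)^3 = -1728 * (4*4)^3 mod 5 = 2
j = 2 * 2^(-1) mod 5 = 1

j = 1 (mod 5)


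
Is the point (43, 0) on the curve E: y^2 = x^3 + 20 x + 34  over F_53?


Check whether y^2 = x^3 + 20 x + 34 (mod 53) for (x, y) = (43, 0).
LHS: y^2 = 0^2 mod 53 = 0
RHS: x^3 + 20 x + 34 = 43^3 + 20*43 + 34 mod 53 = 0
LHS = RHS

Yes, on the curve


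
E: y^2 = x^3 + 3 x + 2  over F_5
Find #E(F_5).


For each x in F_5, count y with y^2 = x^3 + 3 x + 2 mod 5:
  x = 1: RHS = 1, y in [1, 4]  -> 2 point(s)
  x = 2: RHS = 1, y in [1, 4]  -> 2 point(s)
Affine points: 4. Add the point at infinity: total = 5.

#E(F_5) = 5


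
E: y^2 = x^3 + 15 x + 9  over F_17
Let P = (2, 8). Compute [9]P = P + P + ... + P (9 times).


k = 9 = 1001_2 (binary, LSB first: 1001)
Double-and-add from P = (2, 8):
  bit 0 = 1: acc = O + (2, 8) = (2, 8)
  bit 1 = 0: acc unchanged = (2, 8)
  bit 2 = 0: acc unchanged = (2, 8)
  bit 3 = 1: acc = (2, 8) + (7, 10) = (0, 3)

9P = (0, 3)


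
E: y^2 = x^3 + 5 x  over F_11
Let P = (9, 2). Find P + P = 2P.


Doubling: s = (3 x1^2 + a) / (2 y1)
s = (3*9^2 + 5) / (2*2) mod 11 = 7
x3 = s^2 - 2 x1 mod 11 = 7^2 - 2*9 = 9
y3 = s (x1 - x3) - y1 mod 11 = 7 * (9 - 9) - 2 = 9

2P = (9, 9)


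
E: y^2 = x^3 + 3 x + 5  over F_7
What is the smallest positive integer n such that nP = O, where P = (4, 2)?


Compute successive multiples of P until we hit O:
  1P = (4, 2)
  2P = (1, 3)
  3P = (6, 1)
  4P = (6, 6)
  5P = (1, 4)
  6P = (4, 5)
  7P = O

ord(P) = 7


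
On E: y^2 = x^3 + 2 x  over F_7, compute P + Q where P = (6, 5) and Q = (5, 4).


P != Q, so use the chord formula.
s = (y2 - y1) / (x2 - x1) = (6) / (6) mod 7 = 1
x3 = s^2 - x1 - x2 mod 7 = 1^2 - 6 - 5 = 4
y3 = s (x1 - x3) - y1 mod 7 = 1 * (6 - 4) - 5 = 4

P + Q = (4, 4)


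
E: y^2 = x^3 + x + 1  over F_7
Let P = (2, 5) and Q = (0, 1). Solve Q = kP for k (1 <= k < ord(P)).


Enumerate multiples of P until we hit Q = (0, 1):
  1P = (2, 5)
  2P = (0, 6)
  3P = (0, 1)
Match found at i = 3.

k = 3


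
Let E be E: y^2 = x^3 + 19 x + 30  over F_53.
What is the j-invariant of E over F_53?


Delta = -16(4 a^3 + 27 b^2) mod 53 = 31
-1728 * (4 a)^3 = -1728 * (4*19)^3 mod 53 = 47
j = 47 * 31^(-1) mod 53 = 34

j = 34 (mod 53)


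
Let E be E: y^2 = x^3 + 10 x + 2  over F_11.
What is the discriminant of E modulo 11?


4 a^3 + 27 b^2 = 4*10^3 + 27*2^2 = 4000 + 108 = 4108
Delta = -16 * (4108) = -65728
Delta mod 11 = 8

Delta = 8 (mod 11)


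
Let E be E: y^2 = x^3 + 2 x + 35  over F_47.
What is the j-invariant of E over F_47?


Delta = -16(4 a^3 + 27 b^2) mod 47 = 25
-1728 * (4 a)^3 = -1728 * (4*2)^3 mod 47 = 39
j = 39 * 25^(-1) mod 47 = 26

j = 26 (mod 47)


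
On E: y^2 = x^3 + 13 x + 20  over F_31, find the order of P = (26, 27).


Compute successive multiples of P until we hit O:
  1P = (26, 27)
  2P = (7, 12)
  3P = (17, 16)
  4P = (27, 20)
  5P = (27, 11)
  6P = (17, 15)
  7P = (7, 19)
  8P = (26, 4)
  ... (continuing to 9P)
  9P = O

ord(P) = 9


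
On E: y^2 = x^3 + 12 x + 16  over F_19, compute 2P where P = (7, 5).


Doubling: s = (3 x1^2 + a) / (2 y1)
s = (3*7^2 + 12) / (2*5) mod 19 = 14
x3 = s^2 - 2 x1 mod 19 = 14^2 - 2*7 = 11
y3 = s (x1 - x3) - y1 mod 19 = 14 * (7 - 11) - 5 = 15

2P = (11, 15)


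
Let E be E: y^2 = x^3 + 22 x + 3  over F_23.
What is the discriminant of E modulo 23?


4 a^3 + 27 b^2 = 4*22^3 + 27*3^2 = 42592 + 243 = 42835
Delta = -16 * (42835) = -685360
Delta mod 23 = 17

Delta = 17 (mod 23)


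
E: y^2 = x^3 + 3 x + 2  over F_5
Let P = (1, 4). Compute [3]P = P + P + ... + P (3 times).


k = 3 = 11_2 (binary, LSB first: 11)
Double-and-add from P = (1, 4):
  bit 0 = 1: acc = O + (1, 4) = (1, 4)
  bit 1 = 1: acc = (1, 4) + (2, 4) = (2, 1)

3P = (2, 1)


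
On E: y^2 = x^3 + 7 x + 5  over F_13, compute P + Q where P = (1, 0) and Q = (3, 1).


P != Q, so use the chord formula.
s = (y2 - y1) / (x2 - x1) = (1) / (2) mod 13 = 7
x3 = s^2 - x1 - x2 mod 13 = 7^2 - 1 - 3 = 6
y3 = s (x1 - x3) - y1 mod 13 = 7 * (1 - 6) - 0 = 4

P + Q = (6, 4)


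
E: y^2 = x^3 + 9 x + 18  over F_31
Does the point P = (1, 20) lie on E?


Check whether y^2 = x^3 + 9 x + 18 (mod 31) for (x, y) = (1, 20).
LHS: y^2 = 20^2 mod 31 = 28
RHS: x^3 + 9 x + 18 = 1^3 + 9*1 + 18 mod 31 = 28
LHS = RHS

Yes, on the curve


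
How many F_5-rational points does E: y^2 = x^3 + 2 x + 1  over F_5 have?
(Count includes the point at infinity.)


For each x in F_5, count y with y^2 = x^3 + 2 x + 1 mod 5:
  x = 0: RHS = 1, y in [1, 4]  -> 2 point(s)
  x = 1: RHS = 4, y in [2, 3]  -> 2 point(s)
  x = 3: RHS = 4, y in [2, 3]  -> 2 point(s)
Affine points: 6. Add the point at infinity: total = 7.

#E(F_5) = 7


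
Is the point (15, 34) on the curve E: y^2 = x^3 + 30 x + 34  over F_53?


Check whether y^2 = x^3 + 30 x + 34 (mod 53) for (x, y) = (15, 34).
LHS: y^2 = 34^2 mod 53 = 43
RHS: x^3 + 30 x + 34 = 15^3 + 30*15 + 34 mod 53 = 43
LHS = RHS

Yes, on the curve


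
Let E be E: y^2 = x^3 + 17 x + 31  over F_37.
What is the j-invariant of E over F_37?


Delta = -16(4 a^3 + 27 b^2) mod 37 = 19
-1728 * (4 a)^3 = -1728 * (4*17)^3 mod 37 = 29
j = 29 * 19^(-1) mod 37 = 21

j = 21 (mod 37)


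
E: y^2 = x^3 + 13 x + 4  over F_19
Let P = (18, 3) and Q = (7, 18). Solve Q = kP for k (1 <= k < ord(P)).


Enumerate multiples of P until we hit Q = (7, 18):
  1P = (18, 3)
  2P = (7, 1)
  3P = (0, 2)
  4P = (2, 0)
  5P = (0, 17)
  6P = (7, 18)
Match found at i = 6.

k = 6


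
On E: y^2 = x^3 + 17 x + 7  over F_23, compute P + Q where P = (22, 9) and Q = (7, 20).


P != Q, so use the chord formula.
s = (y2 - y1) / (x2 - x1) = (11) / (8) mod 23 = 10
x3 = s^2 - x1 - x2 mod 23 = 10^2 - 22 - 7 = 2
y3 = s (x1 - x3) - y1 mod 23 = 10 * (22 - 2) - 9 = 7

P + Q = (2, 7)


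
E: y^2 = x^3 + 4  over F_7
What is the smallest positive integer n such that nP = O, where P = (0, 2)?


Compute successive multiples of P until we hit O:
  1P = (0, 2)
  2P = (0, 5)
  3P = O

ord(P) = 3


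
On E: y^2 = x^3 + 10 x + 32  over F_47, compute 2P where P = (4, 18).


Doubling: s = (3 x1^2 + a) / (2 y1)
s = (3*4^2 + 10) / (2*18) mod 47 = 46
x3 = s^2 - 2 x1 mod 47 = 46^2 - 2*4 = 40
y3 = s (x1 - x3) - y1 mod 47 = 46 * (4 - 40) - 18 = 18

2P = (40, 18)


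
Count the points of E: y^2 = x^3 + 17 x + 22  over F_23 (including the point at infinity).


For each x in F_23, count y with y^2 = x^3 + 17 x + 22 mod 23:
  x = 2: RHS = 18, y in [8, 15]  -> 2 point(s)
  x = 3: RHS = 8, y in [10, 13]  -> 2 point(s)
  x = 4: RHS = 16, y in [4, 19]  -> 2 point(s)
  x = 5: RHS = 2, y in [5, 18]  -> 2 point(s)
  x = 6: RHS = 18, y in [8, 15]  -> 2 point(s)
  x = 7: RHS = 1, y in [1, 22]  -> 2 point(s)
  x = 8: RHS = 3, y in [7, 16]  -> 2 point(s)
  x = 13: RHS = 2, y in [5, 18]  -> 2 point(s)
  x = 15: RHS = 18, y in [8, 15]  -> 2 point(s)
  x = 17: RHS = 3, y in [7, 16]  -> 2 point(s)
  x = 20: RHS = 13, y in [6, 17]  -> 2 point(s)
  x = 21: RHS = 3, y in [7, 16]  -> 2 point(s)
  x = 22: RHS = 4, y in [2, 21]  -> 2 point(s)
Affine points: 26. Add the point at infinity: total = 27.

#E(F_23) = 27


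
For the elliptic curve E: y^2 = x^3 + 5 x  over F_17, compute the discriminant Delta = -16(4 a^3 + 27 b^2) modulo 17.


4 a^3 + 27 b^2 = 4*5^3 + 27*0^2 = 500 + 0 = 500
Delta = -16 * (500) = -8000
Delta mod 17 = 7

Delta = 7 (mod 17)


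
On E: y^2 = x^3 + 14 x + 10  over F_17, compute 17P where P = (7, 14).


k = 17 = 10001_2 (binary, LSB first: 10001)
Double-and-add from P = (7, 14):
  bit 0 = 1: acc = O + (7, 14) = (7, 14)
  bit 1 = 0: acc unchanged = (7, 14)
  bit 2 = 0: acc unchanged = (7, 14)
  bit 3 = 0: acc unchanged = (7, 14)
  bit 4 = 1: acc = (7, 14) + (13, 3) = (15, 12)

17P = (15, 12)


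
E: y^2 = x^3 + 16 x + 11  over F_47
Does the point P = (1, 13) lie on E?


Check whether y^2 = x^3 + 16 x + 11 (mod 47) for (x, y) = (1, 13).
LHS: y^2 = 13^2 mod 47 = 28
RHS: x^3 + 16 x + 11 = 1^3 + 16*1 + 11 mod 47 = 28
LHS = RHS

Yes, on the curve


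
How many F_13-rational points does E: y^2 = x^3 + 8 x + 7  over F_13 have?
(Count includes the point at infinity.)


For each x in F_13, count y with y^2 = x^3 + 8 x + 7 mod 13:
  x = 1: RHS = 3, y in [4, 9]  -> 2 point(s)
  x = 4: RHS = 12, y in [5, 8]  -> 2 point(s)
  x = 5: RHS = 3, y in [4, 9]  -> 2 point(s)
  x = 7: RHS = 3, y in [4, 9]  -> 2 point(s)
  x = 11: RHS = 9, y in [3, 10]  -> 2 point(s)
Affine points: 10. Add the point at infinity: total = 11.

#E(F_13) = 11


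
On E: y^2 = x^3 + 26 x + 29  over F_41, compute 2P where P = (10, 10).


Doubling: s = (3 x1^2 + a) / (2 y1)
s = (3*10^2 + 26) / (2*10) mod 41 = 4
x3 = s^2 - 2 x1 mod 41 = 4^2 - 2*10 = 37
y3 = s (x1 - x3) - y1 mod 41 = 4 * (10 - 37) - 10 = 5

2P = (37, 5)


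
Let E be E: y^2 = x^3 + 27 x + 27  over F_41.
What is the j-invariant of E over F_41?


Delta = -16(4 a^3 + 27 b^2) mod 41 = 6
-1728 * (4 a)^3 = -1728 * (4*27)^3 mod 41 = 37
j = 37 * 6^(-1) mod 41 = 13

j = 13 (mod 41)


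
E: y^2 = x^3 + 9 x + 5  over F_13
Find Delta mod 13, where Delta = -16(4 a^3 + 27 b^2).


4 a^3 + 27 b^2 = 4*9^3 + 27*5^2 = 2916 + 675 = 3591
Delta = -16 * (3591) = -57456
Delta mod 13 = 4

Delta = 4 (mod 13)


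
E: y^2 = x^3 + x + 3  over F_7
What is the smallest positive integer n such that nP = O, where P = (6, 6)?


Compute successive multiples of P until we hit O:
  1P = (6, 6)
  2P = (6, 1)
  3P = O

ord(P) = 3


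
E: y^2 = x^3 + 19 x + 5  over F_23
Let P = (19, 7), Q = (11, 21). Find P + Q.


P != Q, so use the chord formula.
s = (y2 - y1) / (x2 - x1) = (14) / (15) mod 23 = 4
x3 = s^2 - x1 - x2 mod 23 = 4^2 - 19 - 11 = 9
y3 = s (x1 - x3) - y1 mod 23 = 4 * (19 - 9) - 7 = 10

P + Q = (9, 10)


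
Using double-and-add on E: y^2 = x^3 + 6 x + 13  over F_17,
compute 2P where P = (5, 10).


k = 2 = 10_2 (binary, LSB first: 01)
Double-and-add from P = (5, 10):
  bit 0 = 0: acc unchanged = O
  bit 1 = 1: acc = O + (5, 7) = (5, 7)

2P = (5, 7)


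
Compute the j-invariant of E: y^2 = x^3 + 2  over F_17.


Delta = -16(4 a^3 + 27 b^2) mod 17 = 6
-1728 * (4 a)^3 = -1728 * (4*0)^3 mod 17 = 0
j = 0 * 6^(-1) mod 17 = 0

j = 0 (mod 17)


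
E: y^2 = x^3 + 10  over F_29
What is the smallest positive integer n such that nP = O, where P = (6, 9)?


Compute successive multiples of P until we hit O:
  1P = (6, 9)
  2P = (24, 28)
  3P = (19, 24)
  4P = (17, 14)
  5P = (11, 23)
  6P = (21, 7)
  7P = (18, 10)
  8P = (4, 25)
  ... (continuing to 30P)
  30P = O

ord(P) = 30


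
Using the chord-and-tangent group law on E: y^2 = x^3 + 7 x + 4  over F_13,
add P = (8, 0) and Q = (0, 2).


P != Q, so use the chord formula.
s = (y2 - y1) / (x2 - x1) = (2) / (5) mod 13 = 3
x3 = s^2 - x1 - x2 mod 13 = 3^2 - 8 - 0 = 1
y3 = s (x1 - x3) - y1 mod 13 = 3 * (8 - 1) - 0 = 8

P + Q = (1, 8)


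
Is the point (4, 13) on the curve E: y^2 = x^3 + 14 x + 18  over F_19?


Check whether y^2 = x^3 + 14 x + 18 (mod 19) for (x, y) = (4, 13).
LHS: y^2 = 13^2 mod 19 = 17
RHS: x^3 + 14 x + 18 = 4^3 + 14*4 + 18 mod 19 = 5
LHS != RHS

No, not on the curve


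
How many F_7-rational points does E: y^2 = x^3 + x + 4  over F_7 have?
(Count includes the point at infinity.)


For each x in F_7, count y with y^2 = x^3 + 1 x + 4 mod 7:
  x = 0: RHS = 4, y in [2, 5]  -> 2 point(s)
  x = 2: RHS = 0, y in [0]  -> 1 point(s)
  x = 4: RHS = 2, y in [3, 4]  -> 2 point(s)
  x = 5: RHS = 1, y in [1, 6]  -> 2 point(s)
  x = 6: RHS = 2, y in [3, 4]  -> 2 point(s)
Affine points: 9. Add the point at infinity: total = 10.

#E(F_7) = 10


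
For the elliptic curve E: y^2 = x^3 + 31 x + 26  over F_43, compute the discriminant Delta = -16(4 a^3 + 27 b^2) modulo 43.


4 a^3 + 27 b^2 = 4*31^3 + 27*26^2 = 119164 + 18252 = 137416
Delta = -16 * (137416) = -2198656
Delta mod 43 = 20

Delta = 20 (mod 43)


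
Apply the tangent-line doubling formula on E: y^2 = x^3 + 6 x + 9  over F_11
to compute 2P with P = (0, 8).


Doubling: s = (3 x1^2 + a) / (2 y1)
s = (3*0^2 + 6) / (2*8) mod 11 = 10
x3 = s^2 - 2 x1 mod 11 = 10^2 - 2*0 = 1
y3 = s (x1 - x3) - y1 mod 11 = 10 * (0 - 1) - 8 = 4

2P = (1, 4)


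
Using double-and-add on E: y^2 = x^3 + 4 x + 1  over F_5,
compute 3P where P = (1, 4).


k = 3 = 11_2 (binary, LSB first: 11)
Double-and-add from P = (1, 4):
  bit 0 = 1: acc = O + (1, 4) = (1, 4)
  bit 1 = 1: acc = (1, 4) + (4, 4) = (0, 1)

3P = (0, 1)


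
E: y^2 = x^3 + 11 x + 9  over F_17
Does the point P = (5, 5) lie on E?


Check whether y^2 = x^3 + 11 x + 9 (mod 17) for (x, y) = (5, 5).
LHS: y^2 = 5^2 mod 17 = 8
RHS: x^3 + 11 x + 9 = 5^3 + 11*5 + 9 mod 17 = 2
LHS != RHS

No, not on the curve


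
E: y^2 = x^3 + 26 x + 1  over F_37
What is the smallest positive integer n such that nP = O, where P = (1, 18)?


Compute successive multiples of P until we hit O:
  1P = (1, 18)
  2P = (25, 12)
  3P = (18, 14)
  4P = (21, 15)
  5P = (19, 18)
  6P = (17, 19)
  7P = (31, 31)
  8P = (16, 31)
  ... (continuing to 24P)
  24P = O

ord(P) = 24


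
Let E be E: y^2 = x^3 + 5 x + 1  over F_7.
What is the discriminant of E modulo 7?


4 a^3 + 27 b^2 = 4*5^3 + 27*1^2 = 500 + 27 = 527
Delta = -16 * (527) = -8432
Delta mod 7 = 3

Delta = 3 (mod 7)


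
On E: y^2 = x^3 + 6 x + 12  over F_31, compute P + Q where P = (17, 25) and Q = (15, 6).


P != Q, so use the chord formula.
s = (y2 - y1) / (x2 - x1) = (12) / (29) mod 31 = 25
x3 = s^2 - x1 - x2 mod 31 = 25^2 - 17 - 15 = 4
y3 = s (x1 - x3) - y1 mod 31 = 25 * (17 - 4) - 25 = 21

P + Q = (4, 21)


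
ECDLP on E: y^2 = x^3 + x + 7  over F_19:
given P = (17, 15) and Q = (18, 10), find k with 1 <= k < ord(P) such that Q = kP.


Enumerate multiples of P until we hit Q = (18, 10):
  1P = (17, 15)
  2P = (1, 16)
  3P = (18, 10)
Match found at i = 3.

k = 3


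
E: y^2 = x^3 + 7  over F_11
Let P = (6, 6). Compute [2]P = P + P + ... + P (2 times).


k = 2 = 10_2 (binary, LSB first: 01)
Double-and-add from P = (6, 6):
  bit 0 = 0: acc unchanged = O
  bit 1 = 1: acc = O + (3, 10) = (3, 10)

2P = (3, 10)
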